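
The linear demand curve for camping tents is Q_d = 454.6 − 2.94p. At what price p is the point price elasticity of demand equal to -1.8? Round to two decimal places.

99.40

Ed = −2.94p/(454.6 − 2.94p). Set this equal to -1.8:
2.94p = 1.8·(454.6 − 2.94p) ⇒ 2.94p(1 + 1.8) = 1.8·454.6
p = 1.8·454.6 / (2.94·2.8) = 99.4023…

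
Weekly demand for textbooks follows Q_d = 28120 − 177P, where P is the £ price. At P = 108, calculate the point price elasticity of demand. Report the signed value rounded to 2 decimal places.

-2.12

dQ_d/dP = −177. At P = 108, Q_d = 28120 − 177(108) = 9004.
Ed = (dQ_d/dP)·(P/Q_d) = −177 × (108/9004) = -2.1230…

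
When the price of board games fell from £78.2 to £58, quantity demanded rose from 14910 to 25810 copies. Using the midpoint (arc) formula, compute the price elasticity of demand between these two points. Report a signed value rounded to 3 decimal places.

%ΔQ = (25810 − 14910) / [(14910 + 25810)/2] = 10900/20360 = 0.535363…
%ΔP = (58 − 78.2) / [(78.2 + 58)/2] = -20.2/68.1 = -0.296622…
Arc Ed = %ΔQ / %ΔP = (10900/20360) / (-20.2/68.1) = -1.80486…

-1.805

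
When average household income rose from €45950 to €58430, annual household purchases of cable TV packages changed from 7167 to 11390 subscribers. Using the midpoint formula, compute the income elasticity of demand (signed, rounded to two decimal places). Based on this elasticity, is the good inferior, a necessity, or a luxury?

1.90; luxury

%ΔQ = (11390 − 7167)/[( 7167 + 11390)/2] = 4223/9278.5 = 0.455138…
%ΔIncome = (58430 − 45950)/[( 45950 + 58430)/2] = 12480/52190 = 0.239126…
E_income = (4223/9278.5) / (12480/52190) = 1.9033…
E_income > 1 ⇒ normal good, luxury.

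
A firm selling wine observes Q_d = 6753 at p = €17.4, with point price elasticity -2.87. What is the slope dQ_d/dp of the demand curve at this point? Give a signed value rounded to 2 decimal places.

-1113.86

Ed = (dQ_d/dp)·(p/Q_d) ⇒ dQ_d/dp = Ed·Q_d/p = (-2.87)·6753/17.4 = -1113.8568…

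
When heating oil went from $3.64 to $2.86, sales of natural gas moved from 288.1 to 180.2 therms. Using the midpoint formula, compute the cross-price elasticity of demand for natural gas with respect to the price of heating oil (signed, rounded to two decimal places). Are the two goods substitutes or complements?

%ΔQ_{natural gas} = (180.2 − 288.1)/avg = -107.9/234.15 = -0.460815…
%ΔP_{heating oil} = (2.86 − 3.64)/avg = -0.78/3.25 = -0.24
E_cross = (-107.9/234.15) / (-0.78/3.25) = 1.9200…
E_cross > 0 ⇒ the goods are substitutes.

1.92; substitutes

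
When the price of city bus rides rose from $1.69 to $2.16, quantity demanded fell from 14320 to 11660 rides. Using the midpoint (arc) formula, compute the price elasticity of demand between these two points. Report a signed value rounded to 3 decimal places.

-0.839

%ΔQ = (11660 − 14320) / [(14320 + 11660)/2] = -2660/12990 = -0.204772…
%ΔP = (2.16 − 1.69) / [(1.69 + 2.16)/2] = 0.47/1.925 = 0.244155…
Arc Ed = %ΔQ / %ΔP = (-2660/12990) / (0.47/1.925) = -0.83869…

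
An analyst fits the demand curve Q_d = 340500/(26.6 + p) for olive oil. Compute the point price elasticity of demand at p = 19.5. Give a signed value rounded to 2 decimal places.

-0.42

dQ_d/dp = −340500/(26.6 + p)² = -160.219. At p = 19.5, Q_d = 7386.12.
Ed = (dQ_d/dp)·(p/Q_d) = (-160.219) × (19.5/7386.12) = -0.4229…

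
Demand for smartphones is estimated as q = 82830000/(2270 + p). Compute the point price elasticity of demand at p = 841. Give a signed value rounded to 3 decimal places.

-0.270

dq/dp = −82830000/(2270 + p)² = -8.5583. At p = 841, q = 26624.9.
Ed = (dq/dp)·(p/q) = (-8.5583) × (841/26624.9) = -0.27033…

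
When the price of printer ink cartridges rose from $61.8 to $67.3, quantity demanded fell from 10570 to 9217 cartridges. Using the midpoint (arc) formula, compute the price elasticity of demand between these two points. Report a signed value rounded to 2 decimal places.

-1.61

%ΔQ = (9217 − 10570) / [(10570 + 9217)/2] = -1353/9893.5 = -0.136756…
%ΔP = (67.3 − 61.8) / [(61.8 + 67.3)/2] = 5.5/64.55 = 0.085205…
Arc Ed = %ΔQ / %ΔP = (-1353/9893.5) / (5.5/64.55) = -1.6050…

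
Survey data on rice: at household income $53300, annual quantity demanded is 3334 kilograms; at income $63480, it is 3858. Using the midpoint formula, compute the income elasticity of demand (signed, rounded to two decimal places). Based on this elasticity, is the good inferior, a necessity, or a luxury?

%ΔQ = (3858 − 3334)/[( 3334 + 3858)/2] = 524/3596 = 0.145717…
%ΔIncome = (63480 − 53300)/[( 53300 + 63480)/2] = 10180/58390 = 0.174344…
E_income = (524/3596) / (10180/58390) = 0.8357…
0 < E_income < 1 ⇒ normal good, necessity.

0.84; necessity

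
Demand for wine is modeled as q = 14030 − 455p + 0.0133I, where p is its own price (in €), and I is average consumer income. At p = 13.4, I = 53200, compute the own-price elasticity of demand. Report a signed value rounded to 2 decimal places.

-0.71

At the given values, q = 14030 − 455(13.4) + 0.0133(53200) = 8640.56.
∂q/∂p = −455.
E = (-455) × (13.4/8640.56) = -0.7056…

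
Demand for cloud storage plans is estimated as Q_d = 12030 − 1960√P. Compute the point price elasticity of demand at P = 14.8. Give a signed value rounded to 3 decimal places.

-0.840

dQ_d/dP = −1960/(2√P) = -254.739. At P = 14.8, Q_d = 4489.73.
Ed = (dQ_d/dP)·(P/Q_d) = (-254.739) × (14.8/4489.73) = -0.83972…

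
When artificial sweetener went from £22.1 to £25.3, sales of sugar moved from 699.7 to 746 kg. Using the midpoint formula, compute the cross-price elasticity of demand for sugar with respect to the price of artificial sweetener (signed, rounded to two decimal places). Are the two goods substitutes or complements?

0.47; substitutes

%ΔQ_{sugar} = (746 − 699.7)/avg = 46.3/722.85 = 0.064052…
%ΔP_{artificial sweetener} = (25.3 − 22.1)/avg = 3.2/23.7 = 0.135021…
E_cross = (46.3/722.85) / (3.2/23.7) = 0.4743…
E_cross > 0 ⇒ the goods are substitutes.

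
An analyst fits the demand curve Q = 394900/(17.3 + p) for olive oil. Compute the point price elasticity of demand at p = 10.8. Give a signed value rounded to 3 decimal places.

dQ/dp = −394900/(17.3 + p)² = -500.12. At p = 10.8, Q = 14053.4.
Ed = (dQ/dp)·(p/Q) = (-500.12) × (10.8/14053.4) = -0.38434…

-0.384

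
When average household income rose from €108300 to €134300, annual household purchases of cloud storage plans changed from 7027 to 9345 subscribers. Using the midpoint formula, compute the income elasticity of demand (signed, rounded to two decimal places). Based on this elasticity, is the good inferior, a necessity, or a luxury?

%ΔQ = (9345 − 7027)/[( 7027 + 9345)/2] = 2318/8186 = 0.283166…
%ΔIncome = (134300 − 108300)/[( 108300 + 134300)/2] = 26000/121300 = 0.214344…
E_income = (2318/8186) / (26000/121300) = 1.3210…
E_income > 1 ⇒ normal good, luxury.

1.32; luxury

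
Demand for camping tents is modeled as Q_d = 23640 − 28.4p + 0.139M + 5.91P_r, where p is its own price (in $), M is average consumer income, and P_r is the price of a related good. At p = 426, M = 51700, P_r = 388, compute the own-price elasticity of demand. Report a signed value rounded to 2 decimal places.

At the given values, Q_d = 23640 − 28.4(426) + 0.139(51700) + 5.91(388) = 21020.98.
∂Q_d/∂p = −28.4.
E = (-28.4) × (426/21020.98) = -0.5755…

-0.58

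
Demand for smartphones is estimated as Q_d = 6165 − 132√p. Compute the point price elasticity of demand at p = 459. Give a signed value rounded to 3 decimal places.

-0.424

dQ_d/dp = −132/(2√p) = -3.08062. At p = 459, Q_d = 3336.99.
Ed = (dQ_d/dp)·(p/Q_d) = (-3.08062) × (459/3336.99) = -0.42373…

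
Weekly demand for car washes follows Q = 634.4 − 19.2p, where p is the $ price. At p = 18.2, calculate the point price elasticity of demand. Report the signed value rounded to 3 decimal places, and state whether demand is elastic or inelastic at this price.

-1.226; elastic

dQ/dp = −19.2. At p = 18.2, Q = 634.4 − 19.2(18.2) = 284.96.
Ed = (dQ/dp)·(p/Q) = −19.2 × (18.2/284.96) = -1.22627…
|Ed| = 1.226 > 1, so demand is elastic.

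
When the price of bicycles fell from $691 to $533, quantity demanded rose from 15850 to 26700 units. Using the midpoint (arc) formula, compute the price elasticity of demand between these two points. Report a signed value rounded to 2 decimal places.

-1.98

%ΔQ = (26700 − 15850) / [(15850 + 26700)/2] = 10850/21275 = 0.509988…
%ΔP = (533 − 691) / [(691 + 533)/2] = -158/612 = -0.258169…
Arc Ed = %ΔQ / %ΔP = (10850/21275) / (-158/612) = -1.9753…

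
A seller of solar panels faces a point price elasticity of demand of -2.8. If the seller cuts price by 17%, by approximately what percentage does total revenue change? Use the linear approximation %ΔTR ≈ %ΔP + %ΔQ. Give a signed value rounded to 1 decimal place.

%ΔQ ≈ Ed × %ΔP = (-2.8) × (-17%) = +47.6000%
%ΔTR ≈ %ΔP + %ΔQ = (-17%) + (+47.6000%) = +30.6000%

+30.6%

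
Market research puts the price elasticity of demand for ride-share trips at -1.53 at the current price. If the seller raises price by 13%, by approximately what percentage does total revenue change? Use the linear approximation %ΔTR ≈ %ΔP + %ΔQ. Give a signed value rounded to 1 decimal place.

%ΔQ ≈ Ed × %ΔP = (-1.53) × (+13%) = -19.8900%
%ΔTR ≈ %ΔP + %ΔQ = (+13%) + (-19.8900%) = -6.8900%

-6.9%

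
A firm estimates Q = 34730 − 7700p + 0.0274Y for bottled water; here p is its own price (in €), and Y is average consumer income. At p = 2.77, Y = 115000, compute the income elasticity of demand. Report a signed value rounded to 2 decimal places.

0.19

At the given values, Q = 34730 − 7700(2.77) + 0.0274(115000) = 16552.
∂Q/∂Y = 0.0274.
E = (0.0274) × (115000/16552) = 0.1903…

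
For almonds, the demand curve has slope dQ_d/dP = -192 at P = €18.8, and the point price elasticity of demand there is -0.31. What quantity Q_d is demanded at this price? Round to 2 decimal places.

11643.87

Ed = (dQ_d/dP)·(P/Q_d) ⇒ Q_d = (dQ_d/dP)·P/Ed = (-192)·18.8/(-0.31) = 11643.8709…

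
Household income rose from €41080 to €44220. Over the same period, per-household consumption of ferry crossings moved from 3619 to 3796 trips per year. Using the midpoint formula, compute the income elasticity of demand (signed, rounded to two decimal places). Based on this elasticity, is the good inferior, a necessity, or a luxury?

0.65; necessity

%ΔQ = (3796 − 3619)/[( 3619 + 3796)/2] = 177/3707.5 = 0.047741…
%ΔIncome = (44220 − 41080)/[( 41080 + 44220)/2] = 3140/42650 = 0.073622…
E_income = (177/3707.5) / (3140/42650) = 0.6484…
0 < E_income < 1 ⇒ normal good, necessity.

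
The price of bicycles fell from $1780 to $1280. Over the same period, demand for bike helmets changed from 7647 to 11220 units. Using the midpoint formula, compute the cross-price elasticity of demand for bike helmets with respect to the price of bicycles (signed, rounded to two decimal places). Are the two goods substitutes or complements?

-1.16; complements

%ΔQ_{bike helmets} = (11220 − 7647)/avg = 3573/9433.5 = 0.378756…
%ΔP_{bicycles} = (1280 − 1780)/avg = -500/1530 = -0.326797…
E_cross = (3573/9433.5) / (-500/1530) = -1.1589…
E_cross < 0 ⇒ the goods are complements.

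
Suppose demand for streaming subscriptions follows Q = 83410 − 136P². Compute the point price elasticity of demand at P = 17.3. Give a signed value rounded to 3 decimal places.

-1.906

dQ/dP = −2·136·P = -4705.6. At P = 17.3, Q = 42706.56.
Ed = (dQ/dP)·(P/Q) = (-4705.6) × (17.3/42706.56) = -1.90619…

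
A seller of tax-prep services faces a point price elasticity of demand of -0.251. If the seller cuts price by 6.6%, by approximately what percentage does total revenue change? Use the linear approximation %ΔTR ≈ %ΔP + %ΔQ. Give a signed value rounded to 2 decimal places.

%ΔQ ≈ Ed × %ΔP = (-0.251) × (-6.6%) = +1.6566%
%ΔTR ≈ %ΔP + %ΔQ = (-6.6%) + (+1.6566%) = -4.9434%

-4.94%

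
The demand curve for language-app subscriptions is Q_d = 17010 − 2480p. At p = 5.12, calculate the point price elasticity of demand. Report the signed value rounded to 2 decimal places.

dQ_d/dp = −2480. At p = 5.12, Q_d = 17010 − 2480(5.12) = 4312.4.
Ed = (dQ_d/dp)·(p/Q_d) = −2480 × (5.12/4312.4) = -2.9444…

-2.94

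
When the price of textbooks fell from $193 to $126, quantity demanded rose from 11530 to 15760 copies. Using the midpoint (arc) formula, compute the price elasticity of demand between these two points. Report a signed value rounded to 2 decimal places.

%ΔQ = (15760 − 11530) / [(11530 + 15760)/2] = 4230/13645 = 0.310003…
%ΔP = (126 − 193) / [(193 + 126)/2] = -67/159.5 = -0.420062…
Arc Ed = %ΔQ / %ΔP = (4230/13645) / (-67/159.5) = -0.7379…

-0.74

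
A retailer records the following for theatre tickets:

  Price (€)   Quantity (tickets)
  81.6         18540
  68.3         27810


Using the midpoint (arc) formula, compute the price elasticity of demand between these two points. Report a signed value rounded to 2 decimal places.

-2.25

%ΔQ = (27810 − 18540) / [(18540 + 27810)/2] = 9270/23175 = 0.4
%ΔP = (68.3 − 81.6) / [(81.6 + 68.3)/2] = -13.3/74.95 = -0.177451…
Arc Ed = %ΔQ / %ΔP = (9270/23175) / (-13.3/74.95) = -2.2541…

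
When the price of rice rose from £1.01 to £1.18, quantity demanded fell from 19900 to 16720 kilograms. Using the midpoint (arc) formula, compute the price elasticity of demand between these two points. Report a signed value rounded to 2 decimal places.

-1.12

%ΔQ = (16720 − 19900) / [(19900 + 16720)/2] = -3180/18310 = -0.173675…
%ΔP = (1.18 − 1.01) / [(1.01 + 1.18)/2] = 0.17/1.095 = 0.155251…
Arc Ed = %ΔQ / %ΔP = (-3180/18310) / (0.17/1.095) = -1.1186…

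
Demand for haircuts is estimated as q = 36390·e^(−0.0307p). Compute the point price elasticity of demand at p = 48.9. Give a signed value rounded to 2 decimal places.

dq/dp = −0.0307·q = -248.969. At p = 48.9, q = 8109.73.
Ed = (dq/dp)·(p/q) = (-248.969) × (48.9/8109.73) = -1.5012…

-1.50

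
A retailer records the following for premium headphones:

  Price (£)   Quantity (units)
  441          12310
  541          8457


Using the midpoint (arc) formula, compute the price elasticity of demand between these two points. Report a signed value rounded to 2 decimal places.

%ΔQ = (8457 − 12310) / [(12310 + 8457)/2] = -3853/10383.5 = -0.371069…
%ΔP = (541 − 441) / [(441 + 541)/2] = 100/491 = 0.203665…
Arc Ed = %ΔQ / %ΔP = (-3853/10383.5) / (100/491) = -1.8219…

-1.82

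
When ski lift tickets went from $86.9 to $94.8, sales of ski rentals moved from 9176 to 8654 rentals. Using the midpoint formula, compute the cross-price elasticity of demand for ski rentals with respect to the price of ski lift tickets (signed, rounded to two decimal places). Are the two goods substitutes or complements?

%ΔQ_{ski rentals} = (8654 − 9176)/avg = -522/8915 = -0.058553…
%ΔP_{ski lift tickets} = (94.8 − 86.9)/avg = 7.9/90.85 = 0.086956…
E_cross = (-522/8915) / (7.9/90.85) = -0.6733…
E_cross < 0 ⇒ the goods are complements.

-0.67; complements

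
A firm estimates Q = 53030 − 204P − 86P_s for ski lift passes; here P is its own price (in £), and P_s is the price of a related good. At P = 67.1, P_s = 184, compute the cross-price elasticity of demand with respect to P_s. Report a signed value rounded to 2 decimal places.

-0.67

At the given values, Q = 53030 − 204(67.1) − 86(184) = 23517.6.
∂Q/∂P_s = -86.
E = (-86) × (184/23517.6) = -0.6728…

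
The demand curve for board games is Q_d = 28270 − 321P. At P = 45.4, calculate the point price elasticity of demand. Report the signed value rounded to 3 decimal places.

-1.064

dQ_d/dP = −321. At P = 45.4, Q_d = 28270 − 321(45.4) = 13696.6.
Ed = (dQ_d/dP)·(P/Q_d) = −321 × (45.4/13696.6) = -1.06401…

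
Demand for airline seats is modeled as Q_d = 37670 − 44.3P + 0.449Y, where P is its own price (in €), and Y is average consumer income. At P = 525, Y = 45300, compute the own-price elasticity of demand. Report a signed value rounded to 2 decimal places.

-0.67

At the given values, Q_d = 37670 − 44.3(525) + 0.449(45300) = 34752.2.
∂Q_d/∂P = −44.3.
E = (-44.3) × (525/34752.2) = -0.6692…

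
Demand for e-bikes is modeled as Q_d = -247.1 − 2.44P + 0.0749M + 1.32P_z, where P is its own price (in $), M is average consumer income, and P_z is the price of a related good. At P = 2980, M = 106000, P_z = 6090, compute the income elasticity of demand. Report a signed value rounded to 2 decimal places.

At the given values, Q_d = -247.1 − 2.44(2980) + 0.0749(106000) + 1.32(6090) = 8459.9.
∂Q_d/∂M = 0.0749.
E = (0.0749) × (106000/8459.9) = 0.9384…

0.94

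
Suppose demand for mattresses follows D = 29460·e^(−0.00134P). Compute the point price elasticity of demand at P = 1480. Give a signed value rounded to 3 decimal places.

dD/dP = −0.00134·D = -5.43306. At P = 1480, D = 4054.52.
Ed = (dD/dP)·(P/D) = (-5.43306) × (1480/4054.52) = -1.9832

-1.983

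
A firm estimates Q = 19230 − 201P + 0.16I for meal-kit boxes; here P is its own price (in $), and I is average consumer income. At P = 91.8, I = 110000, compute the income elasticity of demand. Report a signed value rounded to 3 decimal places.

0.958

At the given values, Q = 19230 − 201(91.8) + 0.16(110000) = 18378.2.
∂Q/∂I = 0.16.
E = (0.16) × (110000/18378.2) = 0.95765…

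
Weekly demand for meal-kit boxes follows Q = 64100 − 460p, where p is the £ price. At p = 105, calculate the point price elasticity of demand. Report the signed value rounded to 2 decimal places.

dQ/dp = −460. At p = 105, Q = 64100 − 460(105) = 15800.
Ed = (dQ/dp)·(p/Q) = −460 × (105/15800) = -3.0569…

-3.06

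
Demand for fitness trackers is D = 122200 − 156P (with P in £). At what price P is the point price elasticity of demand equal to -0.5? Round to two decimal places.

Ed = −156P/(122200 − 156P). Set this equal to -0.5:
156P = 0.5·(122200 − 156P) ⇒ 156P(1 + 0.5) = 0.5·122200
P = 0.5·122200 / (156·1.5) = 261.1111…

261.11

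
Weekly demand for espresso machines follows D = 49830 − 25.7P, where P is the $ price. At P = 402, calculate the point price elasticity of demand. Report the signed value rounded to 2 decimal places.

-0.26

dD/dP = −25.7. At P = 402, D = 49830 − 25.7(402) = 39498.6.
Ed = (dD/dP)·(P/D) = −25.7 × (402/39498.6) = -0.2615…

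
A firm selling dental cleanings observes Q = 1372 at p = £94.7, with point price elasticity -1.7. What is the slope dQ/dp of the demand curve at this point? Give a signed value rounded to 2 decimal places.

Ed = (dQ/dp)·(p/Q) ⇒ dQ/dp = Ed·Q/p = (-1.7)·1372/94.7 = -24.6293…

-24.63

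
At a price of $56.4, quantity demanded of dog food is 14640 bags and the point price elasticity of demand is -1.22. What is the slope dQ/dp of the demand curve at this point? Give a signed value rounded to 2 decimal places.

-316.68

Ed = (dQ/dp)·(p/Q) ⇒ dQ/dp = Ed·Q/p = (-1.22)·14640/56.4 = -316.6808…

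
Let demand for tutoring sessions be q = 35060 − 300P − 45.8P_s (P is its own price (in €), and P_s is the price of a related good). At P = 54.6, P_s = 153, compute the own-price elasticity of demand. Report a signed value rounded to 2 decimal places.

-1.40

At the given values, q = 35060 − 300(54.6) − 45.8(153) = 11672.6.
∂q/∂P = −300.
E = (-300) × (54.6/11672.6) = -1.4032…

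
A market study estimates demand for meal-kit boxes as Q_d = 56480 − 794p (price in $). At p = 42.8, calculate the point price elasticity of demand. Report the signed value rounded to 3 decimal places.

dQ_d/dp = −794. At p = 42.8, Q_d = 56480 − 794(42.8) = 22496.8.
Ed = (dQ_d/dp)·(p/Q_d) = −794 × (42.8/22496.8) = -1.51057…

-1.511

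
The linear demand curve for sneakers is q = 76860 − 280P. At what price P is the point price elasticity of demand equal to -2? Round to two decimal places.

Ed = −280P/(76860 − 280P). Set this equal to -2:
280P = 2·(76860 − 280P) ⇒ 280P(1 + 2) = 2·76860
P = 2·76860 / (280·3) = 183

183.00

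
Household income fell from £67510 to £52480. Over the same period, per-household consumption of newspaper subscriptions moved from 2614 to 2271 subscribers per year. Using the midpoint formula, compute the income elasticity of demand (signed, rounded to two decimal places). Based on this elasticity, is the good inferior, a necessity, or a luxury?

%ΔQ = (2271 − 2614)/[( 2614 + 2271)/2] = -343/2442.5 = -0.140429…
%ΔIncome = (52480 − 67510)/[( 67510 + 52480)/2] = -15030/59995 = -0.250520…
E_income = (-343/2442.5) / (-15030/59995) = 0.5605…
0 < E_income < 1 ⇒ normal good, necessity.

0.56; necessity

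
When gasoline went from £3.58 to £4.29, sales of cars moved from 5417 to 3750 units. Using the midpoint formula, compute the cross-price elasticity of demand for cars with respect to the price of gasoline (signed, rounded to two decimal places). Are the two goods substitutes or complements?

%ΔQ_{cars} = (3750 − 5417)/avg = -1667/4583.5 = -0.363695…
%ΔP_{gasoline} = (4.29 − 3.58)/avg = 0.71/3.935 = 0.180432…
E_cross = (-1667/4583.5) / (0.71/3.935) = -2.0156…
E_cross < 0 ⇒ the goods are complements.

-2.02; complements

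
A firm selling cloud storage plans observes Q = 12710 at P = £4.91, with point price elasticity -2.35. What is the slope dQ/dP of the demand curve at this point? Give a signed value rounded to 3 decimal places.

Ed = (dQ/dP)·(P/Q) ⇒ dQ/dP = Ed·Q/P = (-2.35)·12710/4.91 = -6083.19755…

-6083.198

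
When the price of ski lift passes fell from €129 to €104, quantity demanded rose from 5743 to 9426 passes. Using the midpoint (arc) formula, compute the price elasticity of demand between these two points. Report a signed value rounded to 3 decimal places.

-2.263

%ΔQ = (9426 − 5743) / [(5743 + 9426)/2] = 3683/7584.5 = 0.485595…
%ΔP = (104 − 129) / [(129 + 104)/2] = -25/116.5 = -0.214592…
Arc Ed = %ΔQ / %ΔP = (3683/7584.5) / (-25/116.5) = -2.26287…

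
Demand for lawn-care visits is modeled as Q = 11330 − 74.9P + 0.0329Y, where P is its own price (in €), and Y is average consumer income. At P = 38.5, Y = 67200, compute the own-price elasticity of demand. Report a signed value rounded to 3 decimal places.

At the given values, Q = 11330 − 74.9(38.5) + 0.0329(67200) = 10657.23.
∂Q/∂P = −74.9.
E = (-74.9) × (38.5/10657.23) = -0.27058…

-0.271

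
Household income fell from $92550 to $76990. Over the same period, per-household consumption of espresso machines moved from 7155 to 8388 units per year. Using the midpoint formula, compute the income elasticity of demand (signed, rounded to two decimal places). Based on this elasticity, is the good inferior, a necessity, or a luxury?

-0.86; inferior

%ΔQ = (8388 − 7155)/[( 7155 + 8388)/2] = 1233/7771.5 = 0.158656…
%ΔIncome = (76990 − 92550)/[( 92550 + 76990)/2] = -15560/84770 = -0.183555…
E_income = (1233/7771.5) / (-15560/84770) = -0.8643…
E_income < 0 ⇒ inferior good.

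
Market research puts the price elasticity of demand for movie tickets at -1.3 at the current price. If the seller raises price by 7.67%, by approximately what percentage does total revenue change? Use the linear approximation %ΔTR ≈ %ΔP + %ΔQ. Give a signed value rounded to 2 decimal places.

-2.30%

%ΔQ ≈ Ed × %ΔP = (-1.3) × (+7.67%) = -9.9710%
%ΔTR ≈ %ΔP + %ΔQ = (+7.67%) + (-9.9710%) = -2.3010%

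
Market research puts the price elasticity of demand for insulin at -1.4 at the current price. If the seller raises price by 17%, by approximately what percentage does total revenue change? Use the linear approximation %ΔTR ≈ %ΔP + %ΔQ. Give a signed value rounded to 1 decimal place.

-6.8%

%ΔQ ≈ Ed × %ΔP = (-1.4) × (+17%) = -23.8000%
%ΔTR ≈ %ΔP + %ΔQ = (+17%) + (-23.8000%) = -6.8000%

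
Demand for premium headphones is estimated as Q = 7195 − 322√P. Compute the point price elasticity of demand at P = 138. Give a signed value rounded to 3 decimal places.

-0.554

dQ/dP = −322/(2√P) = -13.7052. At P = 138, Q = 3412.36.
Ed = (dQ/dP)·(P/Q) = (-13.7052) × (138/3412.36) = -0.55425…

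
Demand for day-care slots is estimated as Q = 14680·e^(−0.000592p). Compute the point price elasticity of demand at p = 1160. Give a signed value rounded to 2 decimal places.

dQ/dp = −0.000592·Q = -4.3733. At p = 1160, Q = 7387.33.
Ed = (dQ/dp)·(p/Q) = (-4.3733) × (1160/7387.33) = -0.6867…

-0.69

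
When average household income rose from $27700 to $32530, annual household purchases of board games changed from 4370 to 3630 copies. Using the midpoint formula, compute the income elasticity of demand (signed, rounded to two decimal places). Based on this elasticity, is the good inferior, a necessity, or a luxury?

-1.15; inferior

%ΔQ = (3630 − 4370)/[( 4370 + 3630)/2] = -740/4000 = -0.185
%ΔIncome = (32530 − 27700)/[( 27700 + 32530)/2] = 4830/30115 = 0.160385…
E_income = (-740/4000) / (4830/30115) = -1.1534…
E_income < 0 ⇒ inferior good.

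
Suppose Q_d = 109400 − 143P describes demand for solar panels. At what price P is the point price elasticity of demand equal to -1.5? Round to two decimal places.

Ed = −143P/(109400 − 143P). Set this equal to -1.5:
143P = 1.5·(109400 − 143P) ⇒ 143P(1 + 1.5) = 1.5·109400
P = 1.5·109400 / (143·2.5) = 459.0209…

459.02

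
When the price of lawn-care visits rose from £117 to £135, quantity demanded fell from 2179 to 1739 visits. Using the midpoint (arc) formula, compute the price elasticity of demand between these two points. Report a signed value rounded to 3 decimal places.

-1.572

%ΔQ = (1739 − 2179) / [(2179 + 1739)/2] = -440/1959 = -0.224604…
%ΔP = (135 − 117) / [(117 + 135)/2] = 18/126 = 0.142857…
Arc Ed = %ΔQ / %ΔP = (-440/1959) / (18/126) = -1.57223…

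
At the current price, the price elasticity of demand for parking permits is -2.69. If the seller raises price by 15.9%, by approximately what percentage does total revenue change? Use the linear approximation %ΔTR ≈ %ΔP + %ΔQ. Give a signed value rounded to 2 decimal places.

%ΔQ ≈ Ed × %ΔP = (-2.69) × (+15.9%) = -42.7710%
%ΔTR ≈ %ΔP + %ΔQ = (+15.9%) + (-42.7710%) = -26.8710%

-26.87%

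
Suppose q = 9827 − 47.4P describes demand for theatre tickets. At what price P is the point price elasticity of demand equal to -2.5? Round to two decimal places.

148.09

Ed = −47.4P/(9827 − 47.4P). Set this equal to -2.5:
47.4P = 2.5·(9827 − 47.4P) ⇒ 47.4P(1 + 2.5) = 2.5·9827
P = 2.5·9827 / (47.4·3.5) = 148.0861…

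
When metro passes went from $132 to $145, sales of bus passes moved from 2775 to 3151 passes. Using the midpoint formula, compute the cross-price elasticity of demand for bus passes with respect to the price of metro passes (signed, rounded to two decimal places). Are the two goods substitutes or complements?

%ΔQ_{bus passes} = (3151 − 2775)/avg = 376/2963 = 0.126898…
%ΔP_{metro passes} = (145 − 132)/avg = 13/138.5 = 0.093862…
E_cross = (376/2963) / (13/138.5) = 1.3519…
E_cross > 0 ⇒ the goods are substitutes.

1.35; substitutes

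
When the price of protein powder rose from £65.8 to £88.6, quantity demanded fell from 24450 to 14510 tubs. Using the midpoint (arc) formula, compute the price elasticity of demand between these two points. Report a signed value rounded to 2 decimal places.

%ΔQ = (14510 − 24450) / [(24450 + 14510)/2] = -9940/19480 = -0.510266…
%ΔP = (88.6 − 65.8) / [(65.8 + 88.6)/2] = 22.8/77.2 = 0.295336…
Arc Ed = %ΔQ / %ΔP = (-9940/19480) / (22.8/77.2) = -1.7277…

-1.73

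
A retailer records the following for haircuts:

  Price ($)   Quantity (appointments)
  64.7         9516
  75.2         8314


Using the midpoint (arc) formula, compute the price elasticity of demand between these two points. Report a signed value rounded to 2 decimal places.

%ΔQ = (8314 − 9516) / [(9516 + 8314)/2] = -1202/8915 = -0.134828…
%ΔP = (75.2 − 64.7) / [(64.7 + 75.2)/2] = 10.5/69.95 = 0.150107…
Arc Ed = %ΔQ / %ΔP = (-1202/8915) / (10.5/69.95) = -0.8982…

-0.90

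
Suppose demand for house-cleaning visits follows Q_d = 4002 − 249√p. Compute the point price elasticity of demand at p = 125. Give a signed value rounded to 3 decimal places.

dQ_d/dp = −249/(2√p) = -11.1356. At p = 125, Q_d = 1218.1.
Ed = (dQ_d/dp)·(p/Q_d) = (-11.1356) × (125/1218.1) = -1.14272…

-1.143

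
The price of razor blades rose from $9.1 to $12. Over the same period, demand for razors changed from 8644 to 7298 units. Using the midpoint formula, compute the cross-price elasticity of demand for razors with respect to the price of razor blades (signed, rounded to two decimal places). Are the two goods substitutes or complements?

-0.61; complements

%ΔQ_{razors} = (7298 − 8644)/avg = -1346/7971 = -0.168862…
%ΔP_{razor blades} = (12 − 9.1)/avg = 2.9/10.55 = 0.274881…
E_cross = (-1346/7971) / (2.9/10.55) = -0.6143…
E_cross < 0 ⇒ the goods are complements.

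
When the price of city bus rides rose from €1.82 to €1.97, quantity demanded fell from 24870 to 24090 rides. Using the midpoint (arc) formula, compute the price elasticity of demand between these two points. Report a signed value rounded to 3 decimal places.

%ΔQ = (24090 − 24870) / [(24870 + 24090)/2] = -780/24480 = -0.031862…
%ΔP = (1.97 − 1.82) / [(1.82 + 1.97)/2] = 0.15/1.895 = 0.079155…
Arc Ed = %ΔQ / %ΔP = (-780/24480) / (0.15/1.895) = -0.40253…

-0.403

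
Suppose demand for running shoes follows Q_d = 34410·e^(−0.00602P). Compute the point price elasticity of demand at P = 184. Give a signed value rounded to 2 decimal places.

-1.11

dQ_d/dP = −0.00602·Q_d = -68.4261. At P = 184, Q_d = 11366.5.
Ed = (dQ_d/dP)·(P/Q_d) = (-68.4261) × (184/11366.5) = -1.1076…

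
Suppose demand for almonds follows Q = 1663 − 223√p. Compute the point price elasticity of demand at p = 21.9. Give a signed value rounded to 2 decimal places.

dQ/dp = −223/(2√p) = -23.8261. At p = 21.9, Q = 619.417.
Ed = (dQ/dp)·(p/Q) = (-23.8261) × (21.9/619.417) = -0.8423…

-0.84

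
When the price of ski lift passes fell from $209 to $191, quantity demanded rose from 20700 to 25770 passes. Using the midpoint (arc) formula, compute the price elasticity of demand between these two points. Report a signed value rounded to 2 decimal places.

%ΔQ = (25770 − 20700) / [(20700 + 25770)/2] = 5070/23235 = 0.218205…
%ΔP = (191 − 209) / [(209 + 191)/2] = -18/200 = -0.09
Arc Ed = %ΔQ / %ΔP = (5070/23235) / (-18/200) = -2.4245…

-2.42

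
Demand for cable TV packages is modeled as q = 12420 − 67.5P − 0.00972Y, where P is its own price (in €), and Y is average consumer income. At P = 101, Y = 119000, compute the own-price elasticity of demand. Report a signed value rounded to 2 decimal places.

-1.53

At the given values, q = 12420 − 67.5(101) − 0.00972(119000) = 4445.82.
∂q/∂P = −67.5.
E = (-67.5) × (101/4445.82) = -1.5334…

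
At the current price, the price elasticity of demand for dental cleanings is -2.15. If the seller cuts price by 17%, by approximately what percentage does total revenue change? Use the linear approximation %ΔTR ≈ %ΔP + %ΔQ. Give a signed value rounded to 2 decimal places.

%ΔQ ≈ Ed × %ΔP = (-2.15) × (-17%) = +36.5500%
%ΔTR ≈ %ΔP + %ΔQ = (-17%) + (+36.5500%) = +19.5500%

+19.55%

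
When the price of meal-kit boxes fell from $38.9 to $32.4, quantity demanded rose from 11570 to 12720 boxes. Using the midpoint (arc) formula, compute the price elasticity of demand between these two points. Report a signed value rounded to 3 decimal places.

%ΔQ = (12720 − 11570) / [(11570 + 12720)/2] = 1150/12145 = 0.094689…
%ΔP = (32.4 − 38.9) / [(38.9 + 32.4)/2] = -6.5/35.65 = -0.182328…
Arc Ed = %ΔQ / %ΔP = (1150/12145) / (-6.5/35.65) = -0.51933…

-0.519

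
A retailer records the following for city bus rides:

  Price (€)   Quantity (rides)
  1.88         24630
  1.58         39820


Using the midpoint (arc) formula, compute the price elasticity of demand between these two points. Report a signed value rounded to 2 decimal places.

-2.72

%ΔQ = (39820 − 24630) / [(24630 + 39820)/2] = 15190/32225 = 0.471373…
%ΔP = (1.58 − 1.88) / [(1.88 + 1.58)/2] = -0.3/1.73 = -0.173410…
Arc Ed = %ΔQ / %ΔP = (15190/32225) / (-0.3/1.73) = -2.7182…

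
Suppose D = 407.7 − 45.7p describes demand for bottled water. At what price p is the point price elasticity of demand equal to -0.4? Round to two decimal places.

Ed = −45.7p/(407.7 − 45.7p). Set this equal to -0.4:
45.7p = 0.4·(407.7 − 45.7p) ⇒ 45.7p(1 + 0.4) = 0.4·407.7
p = 0.4·407.7 / (45.7·1.4) = 2.5489…

2.55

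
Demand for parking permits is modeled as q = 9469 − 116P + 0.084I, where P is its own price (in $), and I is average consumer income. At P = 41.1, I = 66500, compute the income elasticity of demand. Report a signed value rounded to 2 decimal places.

At the given values, q = 9469 − 116(41.1) + 0.084(66500) = 10287.4.
∂q/∂I = 0.084.
E = (0.084) × (66500/10287.4) = 0.5429…

0.54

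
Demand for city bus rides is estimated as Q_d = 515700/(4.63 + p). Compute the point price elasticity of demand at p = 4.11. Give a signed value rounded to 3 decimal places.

dQ_d/dp = −515700/(4.63 + p)² = -6751.1. At p = 4.11, Q_d = 59004.6.
Ed = (dQ_d/dp)·(p/Q_d) = (-6751.1) × (4.11/59004.6) = -0.47025…

-0.470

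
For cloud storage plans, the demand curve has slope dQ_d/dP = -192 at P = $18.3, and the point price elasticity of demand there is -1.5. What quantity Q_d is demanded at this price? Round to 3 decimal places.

Ed = (dQ_d/dP)·(P/Q_d) ⇒ Q_d = (dQ_d/dP)·P/Ed = (-192)·18.3/(-1.5) = 2342.4

2342.400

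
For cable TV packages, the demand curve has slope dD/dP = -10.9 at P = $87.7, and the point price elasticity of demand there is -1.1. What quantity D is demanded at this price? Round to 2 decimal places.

869.03

Ed = (dD/dP)·(P/D) ⇒ D = (dD/dP)·P/Ed = (-10.9)·87.7/(-1.1) = 869.0272…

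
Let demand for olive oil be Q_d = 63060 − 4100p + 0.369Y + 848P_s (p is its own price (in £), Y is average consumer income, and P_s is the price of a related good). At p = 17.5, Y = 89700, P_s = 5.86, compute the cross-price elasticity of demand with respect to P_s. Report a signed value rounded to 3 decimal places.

0.169

At the given values, Q_d = 63060 − 4100(17.5) + 0.369(89700) + 848(5.86) = 29378.58.
∂Q_d/∂P_s = 848.
E = (848) × (5.86/29378.58) = 0.16914…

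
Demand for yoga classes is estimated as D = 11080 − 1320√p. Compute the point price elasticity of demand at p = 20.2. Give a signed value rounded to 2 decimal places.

dD/dp = −1320/(2√p) = -146.848. At p = 20.2, D = 5147.34.
Ed = (dD/dp)·(p/D) = (-146.848) × (20.2/5147.34) = -0.5762…

-0.58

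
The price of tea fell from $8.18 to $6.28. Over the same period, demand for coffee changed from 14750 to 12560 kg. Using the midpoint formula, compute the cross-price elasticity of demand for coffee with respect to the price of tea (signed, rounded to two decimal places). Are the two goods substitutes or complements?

0.61; substitutes

%ΔQ_{coffee} = (12560 − 14750)/avg = -2190/13655 = -0.160380…
%ΔP_{tea} = (6.28 − 8.18)/avg = -1.9/7.23 = -0.262793…
E_cross = (-2190/13655) / (-1.9/7.23) = 0.6102…
E_cross > 0 ⇒ the goods are substitutes.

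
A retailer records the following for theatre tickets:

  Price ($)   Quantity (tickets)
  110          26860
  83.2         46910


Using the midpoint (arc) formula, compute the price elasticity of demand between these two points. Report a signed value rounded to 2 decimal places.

%ΔQ = (46910 − 26860) / [(26860 + 46910)/2] = 20050/36885 = 0.543581…
%ΔP = (83.2 − 110) / [(110 + 83.2)/2] = -26.8/96.6 = -0.277432…
Arc Ed = %ΔQ / %ΔP = (20050/36885) / (-26.8/96.6) = -1.9593…

-1.96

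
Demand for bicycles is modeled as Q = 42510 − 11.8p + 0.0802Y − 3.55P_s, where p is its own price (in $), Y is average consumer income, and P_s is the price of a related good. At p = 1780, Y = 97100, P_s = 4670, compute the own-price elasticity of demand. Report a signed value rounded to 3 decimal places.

-1.652

At the given values, Q = 42510 − 11.8(1780) + 0.0802(97100) − 3.55(4670) = 12714.92.
∂Q/∂p = −11.8.
E = (-11.8) × (1780/12714.92) = -1.65191…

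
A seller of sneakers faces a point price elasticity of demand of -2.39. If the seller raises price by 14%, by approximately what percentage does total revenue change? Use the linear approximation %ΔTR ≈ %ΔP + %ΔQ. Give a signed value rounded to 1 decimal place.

-19.5%

%ΔQ ≈ Ed × %ΔP = (-2.39) × (+14%) = -33.4600%
%ΔTR ≈ %ΔP + %ΔQ = (+14%) + (-33.4600%) = -19.4600%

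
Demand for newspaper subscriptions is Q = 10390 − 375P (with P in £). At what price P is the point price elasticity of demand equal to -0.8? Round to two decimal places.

12.31

Ed = −375P/(10390 − 375P). Set this equal to -0.8:
375P = 0.8·(10390 − 375P) ⇒ 375P(1 + 0.8) = 0.8·10390
P = 0.8·10390 / (375·1.8) = 12.3140…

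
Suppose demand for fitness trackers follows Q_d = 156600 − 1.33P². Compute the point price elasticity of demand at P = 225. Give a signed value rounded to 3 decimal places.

dQ_d/dP = −2·1.33·P = -598.5. At P = 225, Q_d = 89268.75.
Ed = (dQ_d/dP)·(P/Q_d) = (-598.5) × (225/89268.75) = -1.50850…

-1.509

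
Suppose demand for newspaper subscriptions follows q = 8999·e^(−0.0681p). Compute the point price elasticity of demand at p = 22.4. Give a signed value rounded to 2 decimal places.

dq/dp = −0.0681·q = -133.306. At p = 22.4, q = 1957.51.
Ed = (dq/dp)·(p/q) = (-133.306) × (22.4/1957.51) = -1.5254…

-1.53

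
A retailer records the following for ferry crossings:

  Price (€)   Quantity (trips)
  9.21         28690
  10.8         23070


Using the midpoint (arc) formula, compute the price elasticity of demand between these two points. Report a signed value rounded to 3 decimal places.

%ΔQ = (23070 − 28690) / [(28690 + 23070)/2] = -5620/25880 = -0.217156…
%ΔP = (10.8 − 9.21) / [(9.21 + 10.8)/2] = 1.59/10.005 = 0.158920…
Arc Ed = %ΔQ / %ΔP = (-5620/25880) / (1.59/10.005) = -1.36644…

-1.366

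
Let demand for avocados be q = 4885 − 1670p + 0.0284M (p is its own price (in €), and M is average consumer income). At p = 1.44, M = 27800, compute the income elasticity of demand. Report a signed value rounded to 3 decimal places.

At the given values, q = 4885 − 1670(1.44) + 0.0284(27800) = 3269.72.
∂q/∂M = 0.0284.
E = (0.0284) × (27800/3269.72) = 0.24146…

0.241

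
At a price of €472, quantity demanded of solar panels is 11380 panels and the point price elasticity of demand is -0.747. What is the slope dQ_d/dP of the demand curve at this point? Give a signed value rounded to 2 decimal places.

-18.01

Ed = (dQ_d/dP)·(P/Q_d) ⇒ dQ_d/dP = Ed·Q_d/P = (-0.747)·11380/472 = -18.0102…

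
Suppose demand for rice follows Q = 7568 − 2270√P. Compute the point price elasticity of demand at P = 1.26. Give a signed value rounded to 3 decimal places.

-0.254

dQ/dP = −2270/(2√P) = -1011.14. At P = 1.26, Q = 5019.93.
Ed = (dQ/dP)·(P/Q) = (-1011.14) × (1.26/5019.93) = -0.25379…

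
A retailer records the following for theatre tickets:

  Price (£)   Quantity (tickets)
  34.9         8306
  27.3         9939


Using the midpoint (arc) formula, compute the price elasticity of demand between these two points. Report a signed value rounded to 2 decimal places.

%ΔQ = (9939 − 8306) / [(8306 + 9939)/2] = 1633/9122.5 = 0.179007…
%ΔP = (27.3 − 34.9) / [(34.9 + 27.3)/2] = -7.6/31.1 = -0.244372…
Arc Ed = %ΔQ / %ΔP = (1633/9122.5) / (-7.6/31.1) = -0.7325…

-0.73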